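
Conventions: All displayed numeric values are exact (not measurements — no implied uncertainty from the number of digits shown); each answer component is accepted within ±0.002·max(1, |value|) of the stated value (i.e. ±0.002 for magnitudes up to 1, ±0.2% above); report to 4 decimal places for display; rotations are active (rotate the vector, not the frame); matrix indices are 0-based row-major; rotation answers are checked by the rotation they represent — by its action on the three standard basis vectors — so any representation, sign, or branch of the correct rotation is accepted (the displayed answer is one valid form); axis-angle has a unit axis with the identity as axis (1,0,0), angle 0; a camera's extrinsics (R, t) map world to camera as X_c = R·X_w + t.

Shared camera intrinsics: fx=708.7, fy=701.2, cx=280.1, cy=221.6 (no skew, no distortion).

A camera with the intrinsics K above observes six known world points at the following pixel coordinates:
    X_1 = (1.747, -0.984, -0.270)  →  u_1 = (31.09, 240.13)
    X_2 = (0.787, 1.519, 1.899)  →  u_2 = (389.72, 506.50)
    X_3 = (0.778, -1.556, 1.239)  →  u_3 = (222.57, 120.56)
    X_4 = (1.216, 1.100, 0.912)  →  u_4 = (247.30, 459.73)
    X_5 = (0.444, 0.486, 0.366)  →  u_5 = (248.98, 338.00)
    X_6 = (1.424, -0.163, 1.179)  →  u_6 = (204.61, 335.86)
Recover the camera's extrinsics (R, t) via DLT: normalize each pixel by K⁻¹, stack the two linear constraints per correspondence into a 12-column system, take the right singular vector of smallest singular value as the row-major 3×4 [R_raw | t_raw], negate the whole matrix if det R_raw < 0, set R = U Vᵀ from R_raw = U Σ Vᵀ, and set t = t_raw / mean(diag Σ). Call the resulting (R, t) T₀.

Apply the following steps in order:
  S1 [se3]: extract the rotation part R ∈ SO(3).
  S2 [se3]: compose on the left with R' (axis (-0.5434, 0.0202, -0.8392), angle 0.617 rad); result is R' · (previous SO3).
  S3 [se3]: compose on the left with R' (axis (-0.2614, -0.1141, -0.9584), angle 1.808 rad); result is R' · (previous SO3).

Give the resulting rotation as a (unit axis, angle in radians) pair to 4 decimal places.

source (pnp_recover): camera pose = R=[-0.6695 0.2510 0.6991; 0.3596 0.9330 0.0094; -0.6499 0.2577 -0.7150], t=(-0.3600, 0.4401, 6.7894)
after S1 (rot_of_se3): [-0.6695 0.2510 0.6991; 0.3596 0.9330 0.0094; -0.6499 0.2577 -0.7150]
after S2 (compose_so3): [-0.4709 0.6943 0.5443; 0.4175 0.7189 -0.5558; -0.7772 -0.0345 -0.6284]
after S3 (compose_so3): [0.3209 0.5849 -0.7449; 0.0276 -0.7919 -0.6100; -0.9467 0.1752 -0.2703]

rotation (axis_angle) = ((0.7981, 0.2051, -0.5665), 2.6273)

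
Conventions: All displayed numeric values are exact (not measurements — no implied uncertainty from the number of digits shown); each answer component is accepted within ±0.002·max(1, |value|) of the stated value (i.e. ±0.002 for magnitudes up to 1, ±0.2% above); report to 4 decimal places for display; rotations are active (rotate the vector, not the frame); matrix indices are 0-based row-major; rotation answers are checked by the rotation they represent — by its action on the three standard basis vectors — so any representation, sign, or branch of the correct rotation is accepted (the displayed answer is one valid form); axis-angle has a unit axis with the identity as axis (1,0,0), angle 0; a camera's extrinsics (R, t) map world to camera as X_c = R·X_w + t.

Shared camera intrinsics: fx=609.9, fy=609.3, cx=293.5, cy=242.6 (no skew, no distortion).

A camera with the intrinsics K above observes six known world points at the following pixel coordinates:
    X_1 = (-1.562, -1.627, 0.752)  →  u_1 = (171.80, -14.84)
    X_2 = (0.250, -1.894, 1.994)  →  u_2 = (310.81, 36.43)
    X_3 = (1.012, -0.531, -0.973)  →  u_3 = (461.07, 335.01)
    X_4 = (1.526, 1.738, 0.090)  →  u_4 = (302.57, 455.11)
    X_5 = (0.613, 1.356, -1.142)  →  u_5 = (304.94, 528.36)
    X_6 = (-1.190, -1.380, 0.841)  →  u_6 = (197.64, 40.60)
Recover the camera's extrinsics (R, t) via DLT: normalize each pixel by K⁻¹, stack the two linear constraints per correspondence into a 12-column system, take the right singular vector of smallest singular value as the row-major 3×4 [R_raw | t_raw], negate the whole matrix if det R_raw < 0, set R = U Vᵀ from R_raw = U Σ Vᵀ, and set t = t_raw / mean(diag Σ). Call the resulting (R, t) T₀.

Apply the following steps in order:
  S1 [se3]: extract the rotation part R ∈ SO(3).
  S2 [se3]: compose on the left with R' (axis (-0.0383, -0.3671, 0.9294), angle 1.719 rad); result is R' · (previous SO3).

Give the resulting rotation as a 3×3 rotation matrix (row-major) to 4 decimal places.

source (pnp_recover): camera pose = R=[0.7632 -0.5029 -0.4056; 0.2865 0.8262 -0.4851; 0.5791 0.2540 0.7747], t=(-0.1600, 0.3800, 4.9399)
after S1 (rot_of_se3): [0.7632 -0.5029 -0.4056; 0.2865 0.8262 -0.4851; 0.5791 0.2540 0.7747]
after S2 (compose_so3): [-0.6041 -0.7753 0.1844; 0.5111 -0.5545 -0.6568; 0.6114 -0.3025 0.7312]

rotation (matrix) = ((-0.6041, -0.7753, 0.1844), (0.5111, -0.5545, -0.6568), (0.6114, -0.3025, 0.7312))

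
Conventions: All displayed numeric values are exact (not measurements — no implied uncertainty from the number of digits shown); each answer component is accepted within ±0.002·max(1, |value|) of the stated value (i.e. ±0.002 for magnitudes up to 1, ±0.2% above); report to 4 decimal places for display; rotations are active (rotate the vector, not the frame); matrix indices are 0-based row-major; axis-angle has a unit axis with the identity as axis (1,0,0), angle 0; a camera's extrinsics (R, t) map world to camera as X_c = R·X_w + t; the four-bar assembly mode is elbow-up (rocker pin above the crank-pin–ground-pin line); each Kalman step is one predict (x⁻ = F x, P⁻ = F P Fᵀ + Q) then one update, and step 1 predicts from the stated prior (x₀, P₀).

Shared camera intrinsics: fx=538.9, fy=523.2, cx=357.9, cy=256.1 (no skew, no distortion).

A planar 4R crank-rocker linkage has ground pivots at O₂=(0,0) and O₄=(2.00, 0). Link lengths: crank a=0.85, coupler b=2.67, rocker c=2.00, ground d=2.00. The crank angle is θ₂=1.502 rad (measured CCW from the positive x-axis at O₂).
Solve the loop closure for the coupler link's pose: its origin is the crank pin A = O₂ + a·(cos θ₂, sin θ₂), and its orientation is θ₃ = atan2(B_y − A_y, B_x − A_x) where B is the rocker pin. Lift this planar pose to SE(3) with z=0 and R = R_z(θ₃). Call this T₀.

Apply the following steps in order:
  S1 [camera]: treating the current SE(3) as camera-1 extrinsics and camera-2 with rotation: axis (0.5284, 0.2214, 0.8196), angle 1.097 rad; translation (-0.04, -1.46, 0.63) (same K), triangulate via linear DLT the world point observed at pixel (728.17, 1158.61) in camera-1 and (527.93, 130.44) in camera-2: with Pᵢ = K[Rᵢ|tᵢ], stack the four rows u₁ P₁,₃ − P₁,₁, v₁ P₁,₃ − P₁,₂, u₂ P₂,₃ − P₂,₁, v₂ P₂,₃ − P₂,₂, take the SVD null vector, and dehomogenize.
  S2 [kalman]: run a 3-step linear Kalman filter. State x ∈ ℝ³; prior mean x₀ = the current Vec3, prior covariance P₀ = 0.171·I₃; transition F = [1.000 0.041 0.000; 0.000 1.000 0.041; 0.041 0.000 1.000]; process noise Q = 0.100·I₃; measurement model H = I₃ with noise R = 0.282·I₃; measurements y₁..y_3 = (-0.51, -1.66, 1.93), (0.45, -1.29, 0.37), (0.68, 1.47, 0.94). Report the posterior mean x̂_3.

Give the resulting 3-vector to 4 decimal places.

result = (0.5210, 0.2644, 1.0153)

source (fourbar_fk): coupler pose = R=[0.9130 -0.4081 0.0000; 0.4081 0.9130 0.0000; 0.0000 0.0000 1.0000], t=(0.0584, 0.8480, 0.0000)
after S1 (triangulate): (1.2445, 0.8482, 1.2349)
after S2 (kf_track): (0.5210, 0.2644, 1.0153)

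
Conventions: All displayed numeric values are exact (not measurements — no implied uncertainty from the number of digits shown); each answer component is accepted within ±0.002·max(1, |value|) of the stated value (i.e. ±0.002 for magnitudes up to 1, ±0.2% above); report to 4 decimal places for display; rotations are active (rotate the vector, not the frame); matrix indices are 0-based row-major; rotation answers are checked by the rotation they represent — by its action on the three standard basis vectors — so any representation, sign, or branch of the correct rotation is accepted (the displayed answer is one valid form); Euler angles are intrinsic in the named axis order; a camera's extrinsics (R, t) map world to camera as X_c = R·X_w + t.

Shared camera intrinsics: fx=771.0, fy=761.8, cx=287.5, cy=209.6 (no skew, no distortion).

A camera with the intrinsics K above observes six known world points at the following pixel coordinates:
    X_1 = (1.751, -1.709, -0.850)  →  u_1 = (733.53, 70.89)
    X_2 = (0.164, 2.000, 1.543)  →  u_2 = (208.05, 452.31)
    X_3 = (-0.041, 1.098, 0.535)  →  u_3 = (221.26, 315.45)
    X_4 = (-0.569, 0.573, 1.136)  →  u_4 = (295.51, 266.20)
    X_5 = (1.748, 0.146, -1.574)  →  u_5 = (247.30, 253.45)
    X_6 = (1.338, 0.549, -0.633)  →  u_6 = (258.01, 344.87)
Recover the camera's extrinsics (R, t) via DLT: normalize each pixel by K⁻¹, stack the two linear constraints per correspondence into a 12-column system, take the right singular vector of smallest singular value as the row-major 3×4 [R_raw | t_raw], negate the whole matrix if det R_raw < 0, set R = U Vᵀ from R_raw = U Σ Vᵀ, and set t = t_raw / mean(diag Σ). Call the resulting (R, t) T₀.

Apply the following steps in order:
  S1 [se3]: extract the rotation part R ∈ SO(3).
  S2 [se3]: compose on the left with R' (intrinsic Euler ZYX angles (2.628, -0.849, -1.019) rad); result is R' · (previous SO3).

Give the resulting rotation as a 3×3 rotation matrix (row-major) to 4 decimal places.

source (pnp_recover): camera pose = R=[0.3376 -0.8034 0.4904; 0.6062 0.5842 0.5397; -0.7201 0.1151 0.6842], t=(0.1600, -0.1402, 4.9895)
after S1 (rot_of_se3): [0.3376 -0.8034 0.4904; 0.6062 0.5842 0.5397; -0.7201 0.1151 0.6842]
after S2 (compose_so3): [-0.6334 -0.0221 -0.7735; 0.6965 -0.4517 -0.5575; -0.3371 -0.8919 0.3015]

rotation (matrix) = ((-0.6334, -0.0221, -0.7735), (0.6965, -0.4517, -0.5575), (-0.3371, -0.8919, 0.3015))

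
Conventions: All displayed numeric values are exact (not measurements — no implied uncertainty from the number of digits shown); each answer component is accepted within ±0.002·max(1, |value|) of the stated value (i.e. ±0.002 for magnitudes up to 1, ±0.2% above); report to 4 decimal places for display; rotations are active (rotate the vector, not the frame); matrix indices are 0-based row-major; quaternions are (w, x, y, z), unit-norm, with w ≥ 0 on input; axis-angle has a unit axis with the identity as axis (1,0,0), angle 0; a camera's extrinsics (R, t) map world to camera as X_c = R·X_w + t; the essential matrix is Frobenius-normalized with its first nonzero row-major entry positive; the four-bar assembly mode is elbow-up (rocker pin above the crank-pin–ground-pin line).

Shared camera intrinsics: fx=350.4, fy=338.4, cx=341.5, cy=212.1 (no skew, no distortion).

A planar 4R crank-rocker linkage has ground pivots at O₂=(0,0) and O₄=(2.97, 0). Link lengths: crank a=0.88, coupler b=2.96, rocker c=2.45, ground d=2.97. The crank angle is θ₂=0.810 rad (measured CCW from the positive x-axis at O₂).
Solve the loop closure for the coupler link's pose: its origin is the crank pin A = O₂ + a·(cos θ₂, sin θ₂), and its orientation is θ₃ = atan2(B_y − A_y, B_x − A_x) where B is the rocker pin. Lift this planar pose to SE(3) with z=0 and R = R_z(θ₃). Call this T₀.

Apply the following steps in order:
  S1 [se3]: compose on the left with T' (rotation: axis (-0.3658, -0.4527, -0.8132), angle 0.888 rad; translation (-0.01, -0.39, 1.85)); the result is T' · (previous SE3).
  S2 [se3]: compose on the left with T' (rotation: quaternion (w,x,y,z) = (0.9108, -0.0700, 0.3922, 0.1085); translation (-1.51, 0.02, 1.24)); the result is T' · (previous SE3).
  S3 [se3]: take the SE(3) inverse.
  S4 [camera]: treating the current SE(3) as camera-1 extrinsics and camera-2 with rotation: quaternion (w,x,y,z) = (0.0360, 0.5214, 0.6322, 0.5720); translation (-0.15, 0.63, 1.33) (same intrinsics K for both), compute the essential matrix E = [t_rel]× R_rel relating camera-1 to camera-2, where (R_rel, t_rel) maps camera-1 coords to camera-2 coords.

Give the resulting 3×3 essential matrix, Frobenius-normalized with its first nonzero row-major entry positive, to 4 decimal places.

source (fourbar_fk): coupler pose = R=[0.7906 -0.6123 0.0000; 0.6123 0.7906 0.0000; 0.0000 0.0000 1.0000], t=(0.6068, 0.6374, 0.0000)
after S1 (compose_se3): R=[0.9616 0.1305 -0.2414; -0.0178 0.9075 0.4196; 0.2739 -0.3992 0.8750], t=(0.8439, -0.2854, 2.0354)
after S2 (compose_se3): R=[0.8391 -0.4210 0.3443; 0.1783 0.8110 0.5572; -0.5139 -0.4062 0.7556], t=(0.5496, 0.2973, 2.0258)
after S3 (invert_se3): R=[0.8391 0.1783 -0.5139; -0.4210 0.8110 -0.4062; 0.3443 0.5572 0.7556], t=(0.5268, 0.8131, -1.8856)
after S4 (essential): [0.3949 0.5200 0.0189; -0.3840 -0.0166 0.0996; 0.4055 -0.4512 -0.2183]

matrix = [0.3949 0.5200 0.0189; -0.3840 -0.0166 0.0996; 0.4055 -0.4512 -0.2183]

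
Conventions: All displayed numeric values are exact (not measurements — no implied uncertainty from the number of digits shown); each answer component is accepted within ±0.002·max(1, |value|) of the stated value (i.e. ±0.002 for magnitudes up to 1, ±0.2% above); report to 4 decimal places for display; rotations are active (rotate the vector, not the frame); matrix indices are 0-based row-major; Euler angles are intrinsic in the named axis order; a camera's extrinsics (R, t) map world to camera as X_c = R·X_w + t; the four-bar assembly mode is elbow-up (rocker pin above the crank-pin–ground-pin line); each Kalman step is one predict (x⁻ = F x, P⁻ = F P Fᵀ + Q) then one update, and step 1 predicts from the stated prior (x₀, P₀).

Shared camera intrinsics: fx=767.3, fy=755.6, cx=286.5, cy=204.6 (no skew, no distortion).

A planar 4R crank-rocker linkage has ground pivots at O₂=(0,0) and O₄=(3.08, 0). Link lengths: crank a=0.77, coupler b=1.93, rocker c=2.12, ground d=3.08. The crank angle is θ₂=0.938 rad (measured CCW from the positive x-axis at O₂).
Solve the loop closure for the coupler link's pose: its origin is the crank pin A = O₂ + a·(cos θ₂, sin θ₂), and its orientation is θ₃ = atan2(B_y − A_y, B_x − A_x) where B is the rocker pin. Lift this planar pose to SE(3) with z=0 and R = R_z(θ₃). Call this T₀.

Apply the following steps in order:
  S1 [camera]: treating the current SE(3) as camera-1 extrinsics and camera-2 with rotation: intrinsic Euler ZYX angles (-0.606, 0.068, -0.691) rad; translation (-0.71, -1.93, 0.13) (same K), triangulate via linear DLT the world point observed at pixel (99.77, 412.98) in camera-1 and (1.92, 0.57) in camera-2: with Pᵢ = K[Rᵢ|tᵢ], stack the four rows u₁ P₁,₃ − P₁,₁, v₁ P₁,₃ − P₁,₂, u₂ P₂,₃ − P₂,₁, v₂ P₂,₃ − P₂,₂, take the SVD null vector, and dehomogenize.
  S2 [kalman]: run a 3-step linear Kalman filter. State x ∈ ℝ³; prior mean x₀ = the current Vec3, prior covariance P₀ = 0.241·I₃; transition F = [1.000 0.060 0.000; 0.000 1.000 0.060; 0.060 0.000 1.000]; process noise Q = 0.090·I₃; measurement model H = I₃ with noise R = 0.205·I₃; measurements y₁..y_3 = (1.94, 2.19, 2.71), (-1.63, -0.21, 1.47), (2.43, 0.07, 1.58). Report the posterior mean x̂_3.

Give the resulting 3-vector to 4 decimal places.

result = (1.0086, 0.4754, 1.7457)

source (fourbar_fk): coupler pose = R=[0.7878 -0.6160 0.0000; 0.6160 0.7878 0.0000; 0.0000 0.0000 1.0000], t=(0.4554, 0.6209, 0.0000)
after S1 (triangulate): (-0.7794, 0.4334, 1.7487)
after S2 (kf_track): (1.0086, 0.4754, 1.7457)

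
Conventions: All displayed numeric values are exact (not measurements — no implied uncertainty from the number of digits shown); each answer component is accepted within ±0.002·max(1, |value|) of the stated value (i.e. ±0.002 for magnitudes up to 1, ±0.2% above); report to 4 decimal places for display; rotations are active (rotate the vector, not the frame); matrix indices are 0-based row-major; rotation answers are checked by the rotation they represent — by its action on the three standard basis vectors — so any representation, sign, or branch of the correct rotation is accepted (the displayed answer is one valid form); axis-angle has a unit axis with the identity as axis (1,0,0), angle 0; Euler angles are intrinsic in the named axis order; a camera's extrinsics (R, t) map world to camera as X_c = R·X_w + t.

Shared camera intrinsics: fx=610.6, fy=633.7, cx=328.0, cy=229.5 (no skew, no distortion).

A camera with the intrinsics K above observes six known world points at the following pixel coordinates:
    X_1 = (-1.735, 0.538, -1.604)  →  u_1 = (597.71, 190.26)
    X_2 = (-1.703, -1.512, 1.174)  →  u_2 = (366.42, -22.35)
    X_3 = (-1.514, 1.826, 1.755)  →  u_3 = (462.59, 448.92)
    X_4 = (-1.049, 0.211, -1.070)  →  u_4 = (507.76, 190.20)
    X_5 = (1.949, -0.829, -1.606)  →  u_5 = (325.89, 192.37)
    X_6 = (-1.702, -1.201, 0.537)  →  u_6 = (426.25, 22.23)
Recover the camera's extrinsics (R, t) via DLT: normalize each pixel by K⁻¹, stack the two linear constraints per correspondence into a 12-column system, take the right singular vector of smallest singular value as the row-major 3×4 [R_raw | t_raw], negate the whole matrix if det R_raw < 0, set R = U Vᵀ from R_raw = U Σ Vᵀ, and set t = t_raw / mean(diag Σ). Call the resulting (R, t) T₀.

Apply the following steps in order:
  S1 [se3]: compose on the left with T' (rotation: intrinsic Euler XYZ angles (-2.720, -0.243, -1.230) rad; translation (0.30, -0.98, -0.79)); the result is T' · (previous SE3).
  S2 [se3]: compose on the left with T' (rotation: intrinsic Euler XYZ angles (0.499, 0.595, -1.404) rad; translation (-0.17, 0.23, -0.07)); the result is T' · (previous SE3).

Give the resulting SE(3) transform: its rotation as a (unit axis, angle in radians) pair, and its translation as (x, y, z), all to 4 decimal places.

source (pnp_recover): camera pose = R=[-0.6625 0.3342 -0.6704; 0.3113 0.9369 0.1593; 0.6813 -0.1031 -0.7247], t=(0.4601, -0.1099, 6.5604)
after S1 (compose_se3): R=[-0.0941 0.9903 0.1026; -0.3869 0.0586 -0.9202; -0.9173 -0.1263 0.3776], t=(-1.2298, 2.0598, -6.4186)
after S2 (compose_se3): R=[-0.8431 0.1132 -0.5257; 0.2820 -0.7392 -0.6115; -0.4579 -0.6638 0.5913], t=(-2.2546, 4.6290, -4.8926)

rotation (axis_angle) = ((-0.2764, -0.3584, 0.8917), 3.0468), translation = (-2.2546, 4.6290, -4.8926)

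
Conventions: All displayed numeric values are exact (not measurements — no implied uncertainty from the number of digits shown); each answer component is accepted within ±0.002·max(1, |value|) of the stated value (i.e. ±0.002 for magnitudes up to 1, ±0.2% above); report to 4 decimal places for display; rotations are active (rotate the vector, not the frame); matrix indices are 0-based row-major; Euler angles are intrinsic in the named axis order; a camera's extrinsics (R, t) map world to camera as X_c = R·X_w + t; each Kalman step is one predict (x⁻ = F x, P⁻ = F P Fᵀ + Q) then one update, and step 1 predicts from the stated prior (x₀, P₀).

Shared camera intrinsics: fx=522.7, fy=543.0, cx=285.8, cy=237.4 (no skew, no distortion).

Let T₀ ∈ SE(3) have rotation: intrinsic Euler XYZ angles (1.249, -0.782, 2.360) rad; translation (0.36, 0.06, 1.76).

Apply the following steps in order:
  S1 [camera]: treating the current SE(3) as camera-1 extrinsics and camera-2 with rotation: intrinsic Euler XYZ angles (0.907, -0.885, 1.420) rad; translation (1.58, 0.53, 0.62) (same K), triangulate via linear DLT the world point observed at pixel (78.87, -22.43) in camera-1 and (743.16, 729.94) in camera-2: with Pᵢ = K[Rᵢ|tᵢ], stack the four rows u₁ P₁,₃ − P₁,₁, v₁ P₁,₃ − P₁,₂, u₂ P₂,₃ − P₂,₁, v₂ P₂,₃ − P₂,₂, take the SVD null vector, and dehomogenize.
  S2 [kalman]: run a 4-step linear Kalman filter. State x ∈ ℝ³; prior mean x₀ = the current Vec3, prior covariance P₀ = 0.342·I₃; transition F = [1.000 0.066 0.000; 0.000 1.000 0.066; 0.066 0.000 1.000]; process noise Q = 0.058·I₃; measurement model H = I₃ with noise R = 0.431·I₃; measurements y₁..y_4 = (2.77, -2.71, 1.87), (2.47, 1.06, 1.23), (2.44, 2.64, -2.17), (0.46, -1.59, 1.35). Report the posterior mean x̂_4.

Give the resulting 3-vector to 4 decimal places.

after S1 (triangulate): (-0.3015, 0.7144, 0.9025)
after S2 (kf_track): (1.4461, 0.0843, 0.6638)

result = (1.4461, 0.0843, 0.6638)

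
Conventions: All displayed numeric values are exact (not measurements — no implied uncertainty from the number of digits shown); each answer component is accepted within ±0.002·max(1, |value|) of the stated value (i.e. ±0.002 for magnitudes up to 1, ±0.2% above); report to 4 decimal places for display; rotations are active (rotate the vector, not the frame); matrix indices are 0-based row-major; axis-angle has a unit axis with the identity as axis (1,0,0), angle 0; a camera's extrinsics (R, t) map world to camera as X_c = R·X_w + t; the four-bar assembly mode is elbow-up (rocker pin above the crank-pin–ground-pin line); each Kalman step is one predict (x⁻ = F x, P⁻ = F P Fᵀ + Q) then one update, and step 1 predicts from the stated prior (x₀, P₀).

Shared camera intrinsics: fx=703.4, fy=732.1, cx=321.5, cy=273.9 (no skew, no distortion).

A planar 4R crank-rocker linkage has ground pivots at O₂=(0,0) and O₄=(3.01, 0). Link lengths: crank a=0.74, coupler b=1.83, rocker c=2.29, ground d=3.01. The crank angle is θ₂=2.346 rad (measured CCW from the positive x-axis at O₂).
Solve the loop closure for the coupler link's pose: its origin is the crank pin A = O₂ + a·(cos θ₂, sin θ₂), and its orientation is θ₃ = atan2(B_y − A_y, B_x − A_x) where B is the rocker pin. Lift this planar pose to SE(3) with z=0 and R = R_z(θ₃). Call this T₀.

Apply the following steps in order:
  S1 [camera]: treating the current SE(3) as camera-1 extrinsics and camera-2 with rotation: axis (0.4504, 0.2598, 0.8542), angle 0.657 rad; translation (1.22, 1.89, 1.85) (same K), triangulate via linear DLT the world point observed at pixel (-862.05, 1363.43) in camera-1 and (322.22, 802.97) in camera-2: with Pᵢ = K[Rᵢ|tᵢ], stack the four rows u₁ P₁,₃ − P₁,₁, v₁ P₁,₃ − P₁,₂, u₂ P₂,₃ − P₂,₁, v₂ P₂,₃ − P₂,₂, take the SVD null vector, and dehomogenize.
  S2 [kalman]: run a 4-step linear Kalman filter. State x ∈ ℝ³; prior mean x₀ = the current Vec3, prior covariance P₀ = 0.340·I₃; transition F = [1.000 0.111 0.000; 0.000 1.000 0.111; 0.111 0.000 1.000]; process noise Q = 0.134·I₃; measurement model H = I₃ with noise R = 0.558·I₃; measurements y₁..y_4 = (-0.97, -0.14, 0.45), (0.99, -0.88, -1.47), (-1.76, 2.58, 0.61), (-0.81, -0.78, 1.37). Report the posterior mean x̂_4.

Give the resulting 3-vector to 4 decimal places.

source (fourbar_fk): coupler pose = R=[0.9031 -0.4294 0.0000; 0.4294 0.9031 0.0000; 0.0000 0.0000 1.0000], t=(-0.5179, 0.5286, 0.0000)
after S1 (triangulate): (-0.7795, 1.6948, 1.1587)
after S2 (kf_track): (-0.6619, 0.4066, 0.5047)

result = (-0.6619, 0.4066, 0.5047)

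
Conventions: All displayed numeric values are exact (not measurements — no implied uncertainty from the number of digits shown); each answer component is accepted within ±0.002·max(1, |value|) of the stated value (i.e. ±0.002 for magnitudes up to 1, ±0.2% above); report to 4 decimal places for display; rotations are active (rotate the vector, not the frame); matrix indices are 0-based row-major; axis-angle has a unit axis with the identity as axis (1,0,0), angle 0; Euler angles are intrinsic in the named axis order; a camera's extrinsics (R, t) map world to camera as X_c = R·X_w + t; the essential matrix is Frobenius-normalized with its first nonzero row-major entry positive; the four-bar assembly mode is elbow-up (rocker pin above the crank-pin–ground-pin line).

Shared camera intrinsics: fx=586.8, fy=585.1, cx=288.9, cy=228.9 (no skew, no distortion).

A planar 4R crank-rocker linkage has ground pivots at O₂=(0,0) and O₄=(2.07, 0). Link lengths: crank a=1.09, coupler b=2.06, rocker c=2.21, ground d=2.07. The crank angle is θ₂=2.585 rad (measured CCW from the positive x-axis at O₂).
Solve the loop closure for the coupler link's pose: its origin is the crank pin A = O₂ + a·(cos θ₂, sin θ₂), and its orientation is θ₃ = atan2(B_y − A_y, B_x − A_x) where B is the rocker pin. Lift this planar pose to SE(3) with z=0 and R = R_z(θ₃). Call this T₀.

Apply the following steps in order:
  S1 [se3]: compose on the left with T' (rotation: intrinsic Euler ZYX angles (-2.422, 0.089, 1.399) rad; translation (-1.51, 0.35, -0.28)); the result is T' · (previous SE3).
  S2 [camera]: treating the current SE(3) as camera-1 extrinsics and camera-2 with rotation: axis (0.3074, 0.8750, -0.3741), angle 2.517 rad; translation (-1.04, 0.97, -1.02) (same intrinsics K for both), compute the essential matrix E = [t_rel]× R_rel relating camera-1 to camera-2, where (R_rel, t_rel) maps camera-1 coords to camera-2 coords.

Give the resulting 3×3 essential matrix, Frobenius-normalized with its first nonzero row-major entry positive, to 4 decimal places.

source (fourbar_fk): coupler pose = R=[0.8138 -0.5812 0.0000; 0.5812 0.8138 0.0000; 0.0000 0.0000 1.0000], t=(-0.9255, 0.5758, 0.0000)
after S1 (compose_se3): R=[-0.5824 0.4735 -0.6608; -0.6425 0.2300 0.7310; 0.4981 0.8503 0.1703], t=(-0.7898, 0.8503, 0.3674)
after S2 (essential): [0.3681 -0.0632 -0.4090; 0.2259 -0.0717 -0.3764; -0.5539 -0.1712 -0.3991]

matrix = [0.3681 -0.0632 -0.4090; 0.2259 -0.0717 -0.3764; -0.5539 -0.1712 -0.3991]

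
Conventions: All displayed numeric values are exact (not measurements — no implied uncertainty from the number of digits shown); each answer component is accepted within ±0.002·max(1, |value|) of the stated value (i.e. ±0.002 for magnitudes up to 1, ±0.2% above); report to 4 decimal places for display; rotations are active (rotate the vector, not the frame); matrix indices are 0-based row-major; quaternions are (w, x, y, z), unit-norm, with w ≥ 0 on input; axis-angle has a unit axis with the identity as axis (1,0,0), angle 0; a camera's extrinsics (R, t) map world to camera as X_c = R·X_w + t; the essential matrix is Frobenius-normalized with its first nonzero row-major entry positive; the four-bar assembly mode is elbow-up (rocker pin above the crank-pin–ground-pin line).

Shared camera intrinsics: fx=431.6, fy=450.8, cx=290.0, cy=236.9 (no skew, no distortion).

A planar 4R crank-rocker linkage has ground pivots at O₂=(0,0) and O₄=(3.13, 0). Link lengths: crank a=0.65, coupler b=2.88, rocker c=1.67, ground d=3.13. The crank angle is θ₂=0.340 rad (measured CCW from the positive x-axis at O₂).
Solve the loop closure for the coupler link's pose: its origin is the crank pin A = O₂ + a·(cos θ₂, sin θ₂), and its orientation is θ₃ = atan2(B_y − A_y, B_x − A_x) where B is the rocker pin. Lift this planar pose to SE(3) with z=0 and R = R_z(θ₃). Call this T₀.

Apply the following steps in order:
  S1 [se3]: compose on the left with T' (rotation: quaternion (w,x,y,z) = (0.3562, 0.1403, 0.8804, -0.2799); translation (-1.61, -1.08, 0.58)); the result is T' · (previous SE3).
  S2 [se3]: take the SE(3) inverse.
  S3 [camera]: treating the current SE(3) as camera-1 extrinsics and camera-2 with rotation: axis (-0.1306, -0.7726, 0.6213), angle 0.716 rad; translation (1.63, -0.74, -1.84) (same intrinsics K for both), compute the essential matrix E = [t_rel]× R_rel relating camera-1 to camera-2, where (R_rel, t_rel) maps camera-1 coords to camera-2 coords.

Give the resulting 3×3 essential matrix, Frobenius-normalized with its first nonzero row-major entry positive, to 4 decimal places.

source (fourbar_fk): coupler pose = R=[0.8634 -0.5045 0.0000; 0.5045 0.8634 0.0000; 0.0000 0.0000 1.0000], t=(0.6128, 0.2168, 0.0000)
after S1 (compose_se3): R=[-0.3851 0.7421 0.5487; 0.4467 0.6701 -0.5928; -0.8076 0.0168 -0.5896], t=(-1.9464, -0.8765, 0.0624)
after S2 (invert_se3): R=[-0.3851 0.4467 -0.8076; 0.7421 0.6701 0.0168; 0.5487 -0.5928 -0.5896], t=(-0.3076, 2.0307, 0.5851)
after S3 (essential): [0.5946 0.3607 -0.0890; 0.1078 -0.1748 -0.4799; 0.0061 0.2266 0.4296]

matrix = [0.5946 0.3607 -0.0890; 0.1078 -0.1748 -0.4799; 0.0061 0.2266 0.4296]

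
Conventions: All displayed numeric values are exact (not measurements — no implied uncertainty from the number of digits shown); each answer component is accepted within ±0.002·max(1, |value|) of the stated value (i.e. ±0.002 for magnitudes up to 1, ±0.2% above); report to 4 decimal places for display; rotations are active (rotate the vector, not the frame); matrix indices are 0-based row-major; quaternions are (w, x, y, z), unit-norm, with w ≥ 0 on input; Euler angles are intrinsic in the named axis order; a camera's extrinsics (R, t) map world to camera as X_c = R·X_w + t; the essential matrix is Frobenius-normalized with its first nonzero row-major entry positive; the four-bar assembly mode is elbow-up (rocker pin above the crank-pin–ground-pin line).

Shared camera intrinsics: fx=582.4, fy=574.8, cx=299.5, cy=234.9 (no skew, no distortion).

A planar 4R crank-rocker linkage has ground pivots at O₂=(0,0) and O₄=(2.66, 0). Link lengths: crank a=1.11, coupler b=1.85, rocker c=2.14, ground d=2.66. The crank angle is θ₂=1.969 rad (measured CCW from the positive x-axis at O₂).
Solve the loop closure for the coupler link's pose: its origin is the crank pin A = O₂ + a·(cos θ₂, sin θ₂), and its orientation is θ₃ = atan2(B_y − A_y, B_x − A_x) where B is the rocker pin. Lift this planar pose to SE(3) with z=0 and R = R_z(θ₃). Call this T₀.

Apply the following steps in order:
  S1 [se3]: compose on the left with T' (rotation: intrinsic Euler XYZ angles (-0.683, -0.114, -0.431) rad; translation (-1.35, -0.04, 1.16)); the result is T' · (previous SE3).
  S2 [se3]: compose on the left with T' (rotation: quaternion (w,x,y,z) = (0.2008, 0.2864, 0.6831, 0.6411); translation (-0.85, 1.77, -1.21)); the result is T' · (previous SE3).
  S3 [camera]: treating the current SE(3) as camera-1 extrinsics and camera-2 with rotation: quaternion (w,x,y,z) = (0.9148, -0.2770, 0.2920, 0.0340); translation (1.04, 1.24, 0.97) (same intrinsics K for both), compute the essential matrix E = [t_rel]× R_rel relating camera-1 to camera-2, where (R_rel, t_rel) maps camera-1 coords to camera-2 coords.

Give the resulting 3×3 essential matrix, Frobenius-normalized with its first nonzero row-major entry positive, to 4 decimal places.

matrix = [0.6847 0.1080 -0.1381; 0.0121 0.0739 0.0096; 0.0834 -0.6855 -0.1337]

source (fourbar_fk): coupler pose = R=[0.9392 -0.3432 0.0000; 0.3432 0.9392 0.0000; 0.0000 0.0000 1.0000], t=(-0.4304, 1.0232, 0.0000)
after S1 (compose_se3): R=[0.9903 0.0800 -0.1138; 0.0091 0.7789 0.6270; 0.1388 -0.6220 0.7706], t=(-1.3138, 0.8232, 0.4630)
after S2 (compose_se3): R=[-0.6577 -0.3552 0.6642; 0.7482 -0.4105 0.5213; 0.0875 0.8398 0.5358], t=(0.5496, 1.2814, -0.5614)
after S3 (essential): [0.6847 0.1080 -0.1381; 0.0121 0.0739 0.0096; 0.0834 -0.6855 -0.1337]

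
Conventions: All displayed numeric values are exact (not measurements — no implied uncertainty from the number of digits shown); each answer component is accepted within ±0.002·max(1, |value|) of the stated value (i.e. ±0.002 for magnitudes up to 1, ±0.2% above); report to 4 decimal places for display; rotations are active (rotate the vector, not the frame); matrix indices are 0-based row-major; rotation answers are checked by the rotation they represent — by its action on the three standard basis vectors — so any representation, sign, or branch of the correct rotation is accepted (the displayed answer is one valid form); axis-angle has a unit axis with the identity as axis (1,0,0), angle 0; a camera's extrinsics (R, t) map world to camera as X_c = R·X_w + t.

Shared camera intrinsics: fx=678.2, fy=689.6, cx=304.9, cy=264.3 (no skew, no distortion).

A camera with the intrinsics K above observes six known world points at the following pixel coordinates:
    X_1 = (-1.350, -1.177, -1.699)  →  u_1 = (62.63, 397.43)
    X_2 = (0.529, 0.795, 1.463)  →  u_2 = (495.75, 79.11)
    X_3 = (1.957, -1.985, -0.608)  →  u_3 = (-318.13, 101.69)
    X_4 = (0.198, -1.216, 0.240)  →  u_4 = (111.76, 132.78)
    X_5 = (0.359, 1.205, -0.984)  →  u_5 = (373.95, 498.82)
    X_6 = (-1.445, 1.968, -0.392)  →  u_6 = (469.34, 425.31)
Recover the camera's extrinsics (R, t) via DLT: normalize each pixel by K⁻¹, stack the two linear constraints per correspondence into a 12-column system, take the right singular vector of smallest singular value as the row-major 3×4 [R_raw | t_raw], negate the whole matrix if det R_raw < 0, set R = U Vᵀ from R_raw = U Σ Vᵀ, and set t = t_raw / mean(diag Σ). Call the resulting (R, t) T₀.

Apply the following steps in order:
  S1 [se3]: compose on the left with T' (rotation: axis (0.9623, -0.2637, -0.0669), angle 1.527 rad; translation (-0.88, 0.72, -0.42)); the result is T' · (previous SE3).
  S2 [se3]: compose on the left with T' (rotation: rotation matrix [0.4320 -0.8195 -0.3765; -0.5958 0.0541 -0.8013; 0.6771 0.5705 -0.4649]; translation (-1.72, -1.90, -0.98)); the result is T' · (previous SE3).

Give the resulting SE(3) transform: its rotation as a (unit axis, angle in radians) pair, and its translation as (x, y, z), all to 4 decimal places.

rotation (axis_angle) = ((-0.4623, -0.1234, -0.8781), 2.9939), translation = (0.0641, -0.3330, -4.4676)

source (pnp_recover): camera pose = R=[-0.0189 0.8955 0.4447; -0.1097 0.4403 -0.8911; -0.9938 -0.0656 0.0899], t=(-0.2400, -0.0500, 4.4000)
after S1 (compose_se3): R=[0.3247 0.7760 0.5407; 0.9324 -0.1666 -0.3208; -0.1588 0.6083 -0.7776], t=(-2.5242, -3.3670, -0.3060)
after S2 (compose_se3): R=[-0.5640 0.2427 0.7893; -0.0157 -0.9588 0.2836; 0.8256 0.1475 0.5446], t=(0.0641, -0.3330, -4.4676)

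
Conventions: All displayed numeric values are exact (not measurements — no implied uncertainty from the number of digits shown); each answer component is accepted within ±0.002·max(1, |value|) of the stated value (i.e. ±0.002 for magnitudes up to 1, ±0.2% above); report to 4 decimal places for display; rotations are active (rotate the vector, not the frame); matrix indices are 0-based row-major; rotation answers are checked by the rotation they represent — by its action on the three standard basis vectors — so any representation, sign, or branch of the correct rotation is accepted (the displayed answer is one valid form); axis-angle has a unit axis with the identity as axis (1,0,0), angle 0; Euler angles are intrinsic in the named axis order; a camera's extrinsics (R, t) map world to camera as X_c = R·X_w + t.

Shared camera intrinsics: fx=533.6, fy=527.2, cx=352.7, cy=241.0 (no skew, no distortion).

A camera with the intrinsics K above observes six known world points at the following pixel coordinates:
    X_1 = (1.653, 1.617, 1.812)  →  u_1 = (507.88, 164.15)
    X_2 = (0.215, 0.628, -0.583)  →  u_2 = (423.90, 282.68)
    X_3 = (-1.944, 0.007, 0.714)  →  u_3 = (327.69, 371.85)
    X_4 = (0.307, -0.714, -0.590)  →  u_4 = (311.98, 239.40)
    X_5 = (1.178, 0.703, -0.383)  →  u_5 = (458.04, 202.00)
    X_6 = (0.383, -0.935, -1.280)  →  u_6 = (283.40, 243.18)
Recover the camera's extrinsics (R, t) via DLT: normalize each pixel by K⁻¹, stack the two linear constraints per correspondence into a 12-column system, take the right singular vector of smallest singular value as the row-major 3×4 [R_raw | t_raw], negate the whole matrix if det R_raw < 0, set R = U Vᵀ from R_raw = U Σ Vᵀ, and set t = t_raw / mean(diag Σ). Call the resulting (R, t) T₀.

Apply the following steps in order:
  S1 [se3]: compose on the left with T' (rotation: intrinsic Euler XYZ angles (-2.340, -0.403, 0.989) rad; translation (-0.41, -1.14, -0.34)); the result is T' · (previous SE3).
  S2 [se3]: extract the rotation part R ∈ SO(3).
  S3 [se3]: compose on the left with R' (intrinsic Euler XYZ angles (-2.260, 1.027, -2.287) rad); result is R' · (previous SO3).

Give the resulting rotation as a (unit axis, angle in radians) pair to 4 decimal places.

rotation (axis_angle) = ((0.1153, -0.3062, 0.9450), 1.7270)

source (pnp_recover): camera pose = R=[0.2998 0.9522 0.0582; -0.9175 0.3045 -0.2559; -0.2614 0.0233 0.9650], t=(0.1699, 0.3300, 6.5901)
after S1 (compose_se3): R=[0.9592 0.2382 -0.1524; 0.2662 -0.5786 0.7710; 0.0955 -0.7801 -0.6183], t=(-3.1622, 2.9392, -4.7392)
after S2 (rot_of_se3): [0.9592 0.2382 -0.1524; 0.2662 -0.5786 0.7710; 0.0955 -0.7801 -0.6183]
after S3 (compose_so3): [-0.1402 -0.9743 -0.1765; 0.8926 -0.0473 -0.4483; 0.4284 -0.2204 0.8763]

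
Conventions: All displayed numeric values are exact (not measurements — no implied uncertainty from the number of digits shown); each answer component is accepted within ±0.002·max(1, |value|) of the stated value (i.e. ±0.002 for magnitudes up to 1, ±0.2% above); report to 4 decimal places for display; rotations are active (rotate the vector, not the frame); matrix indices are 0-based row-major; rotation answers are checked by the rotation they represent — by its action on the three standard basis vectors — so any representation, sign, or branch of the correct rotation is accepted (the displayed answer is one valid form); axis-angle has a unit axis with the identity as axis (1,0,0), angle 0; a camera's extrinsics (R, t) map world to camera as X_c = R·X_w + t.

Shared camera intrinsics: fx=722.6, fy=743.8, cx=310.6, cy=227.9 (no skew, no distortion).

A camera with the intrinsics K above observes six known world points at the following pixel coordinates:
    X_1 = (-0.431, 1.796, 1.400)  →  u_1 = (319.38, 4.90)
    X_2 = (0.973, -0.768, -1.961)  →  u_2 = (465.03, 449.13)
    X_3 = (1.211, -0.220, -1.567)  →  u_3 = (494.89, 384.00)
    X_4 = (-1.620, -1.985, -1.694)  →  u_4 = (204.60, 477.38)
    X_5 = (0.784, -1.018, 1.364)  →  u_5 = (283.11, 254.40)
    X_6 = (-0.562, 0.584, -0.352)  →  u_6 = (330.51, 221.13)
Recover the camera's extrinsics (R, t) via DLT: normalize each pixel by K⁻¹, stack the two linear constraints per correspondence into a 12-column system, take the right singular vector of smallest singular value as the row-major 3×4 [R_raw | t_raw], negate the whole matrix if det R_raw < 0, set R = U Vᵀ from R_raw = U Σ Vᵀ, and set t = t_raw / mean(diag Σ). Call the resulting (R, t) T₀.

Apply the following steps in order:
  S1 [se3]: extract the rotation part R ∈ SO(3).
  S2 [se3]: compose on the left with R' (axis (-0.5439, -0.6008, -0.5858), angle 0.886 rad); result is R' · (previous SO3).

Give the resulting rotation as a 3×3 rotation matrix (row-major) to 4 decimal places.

rotation (matrix) = ((0.8412, -0.2747, -0.4657), (-0.5397, -0.4799, -0.6917), (-0.0335, 0.8332, -0.5519))

source (pnp_recover): camera pose = R=[0.7841 0.4418 -0.4359; 0.0795 -0.7681 -0.6354; -0.6155 0.4636 -0.6374], t=(0.2400, 0.2000, 6.8093)
after S1 (rot_of_se3): [0.7841 0.4418 -0.4359; 0.0795 -0.7681 -0.6354; -0.6155 0.4636 -0.6374]
after S2 (compose_so3): [0.8412 -0.2747 -0.4657; -0.5397 -0.4799 -0.6917; -0.0335 0.8332 -0.5519]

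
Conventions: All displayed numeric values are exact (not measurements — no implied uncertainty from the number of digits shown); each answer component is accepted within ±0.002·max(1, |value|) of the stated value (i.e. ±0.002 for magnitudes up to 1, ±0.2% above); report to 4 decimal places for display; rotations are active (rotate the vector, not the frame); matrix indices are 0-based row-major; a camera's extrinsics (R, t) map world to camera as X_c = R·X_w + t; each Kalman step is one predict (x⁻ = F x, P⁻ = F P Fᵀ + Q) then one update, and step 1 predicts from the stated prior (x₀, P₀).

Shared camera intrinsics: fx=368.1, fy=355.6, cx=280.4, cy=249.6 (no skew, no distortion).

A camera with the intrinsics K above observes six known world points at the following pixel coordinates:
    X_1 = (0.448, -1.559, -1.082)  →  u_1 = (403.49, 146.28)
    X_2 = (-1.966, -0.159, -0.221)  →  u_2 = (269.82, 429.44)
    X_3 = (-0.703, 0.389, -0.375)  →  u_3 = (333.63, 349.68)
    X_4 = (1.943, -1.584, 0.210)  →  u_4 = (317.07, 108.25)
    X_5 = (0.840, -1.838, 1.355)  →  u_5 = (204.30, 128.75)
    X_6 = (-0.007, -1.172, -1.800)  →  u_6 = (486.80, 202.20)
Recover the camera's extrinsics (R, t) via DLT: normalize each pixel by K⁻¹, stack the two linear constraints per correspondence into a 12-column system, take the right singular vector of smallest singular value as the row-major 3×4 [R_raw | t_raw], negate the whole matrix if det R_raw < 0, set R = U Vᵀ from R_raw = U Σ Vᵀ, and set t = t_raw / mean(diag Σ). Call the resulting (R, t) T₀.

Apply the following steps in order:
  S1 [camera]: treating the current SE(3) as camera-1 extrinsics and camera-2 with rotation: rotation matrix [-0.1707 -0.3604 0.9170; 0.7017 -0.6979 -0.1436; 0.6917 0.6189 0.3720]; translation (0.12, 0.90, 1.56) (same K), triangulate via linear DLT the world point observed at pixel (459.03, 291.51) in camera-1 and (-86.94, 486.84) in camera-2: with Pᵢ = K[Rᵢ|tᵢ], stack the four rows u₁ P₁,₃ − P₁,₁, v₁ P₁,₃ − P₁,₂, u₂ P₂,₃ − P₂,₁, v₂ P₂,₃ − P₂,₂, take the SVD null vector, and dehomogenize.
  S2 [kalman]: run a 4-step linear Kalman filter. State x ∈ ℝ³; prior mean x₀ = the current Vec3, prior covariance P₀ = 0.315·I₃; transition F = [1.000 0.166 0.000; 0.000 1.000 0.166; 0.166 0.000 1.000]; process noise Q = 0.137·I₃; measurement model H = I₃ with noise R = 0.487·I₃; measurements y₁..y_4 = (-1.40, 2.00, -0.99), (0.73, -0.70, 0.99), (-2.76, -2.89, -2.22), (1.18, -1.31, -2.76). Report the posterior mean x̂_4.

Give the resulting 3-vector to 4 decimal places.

source (pnp_recover): camera pose = R=[0.3371 0.2289 -0.9132; -0.6261 0.7789 -0.0359; 0.7031 0.5839 0.4058], t=(0.4101, 0.4200, 4.6000)
after S1 (triangulate): (0.6248, 0.5985, -1.6730)
after S2 (kf_track): (-0.3304, -1.3630, -1.9370)

result = (-0.3304, -1.3630, -1.9370)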